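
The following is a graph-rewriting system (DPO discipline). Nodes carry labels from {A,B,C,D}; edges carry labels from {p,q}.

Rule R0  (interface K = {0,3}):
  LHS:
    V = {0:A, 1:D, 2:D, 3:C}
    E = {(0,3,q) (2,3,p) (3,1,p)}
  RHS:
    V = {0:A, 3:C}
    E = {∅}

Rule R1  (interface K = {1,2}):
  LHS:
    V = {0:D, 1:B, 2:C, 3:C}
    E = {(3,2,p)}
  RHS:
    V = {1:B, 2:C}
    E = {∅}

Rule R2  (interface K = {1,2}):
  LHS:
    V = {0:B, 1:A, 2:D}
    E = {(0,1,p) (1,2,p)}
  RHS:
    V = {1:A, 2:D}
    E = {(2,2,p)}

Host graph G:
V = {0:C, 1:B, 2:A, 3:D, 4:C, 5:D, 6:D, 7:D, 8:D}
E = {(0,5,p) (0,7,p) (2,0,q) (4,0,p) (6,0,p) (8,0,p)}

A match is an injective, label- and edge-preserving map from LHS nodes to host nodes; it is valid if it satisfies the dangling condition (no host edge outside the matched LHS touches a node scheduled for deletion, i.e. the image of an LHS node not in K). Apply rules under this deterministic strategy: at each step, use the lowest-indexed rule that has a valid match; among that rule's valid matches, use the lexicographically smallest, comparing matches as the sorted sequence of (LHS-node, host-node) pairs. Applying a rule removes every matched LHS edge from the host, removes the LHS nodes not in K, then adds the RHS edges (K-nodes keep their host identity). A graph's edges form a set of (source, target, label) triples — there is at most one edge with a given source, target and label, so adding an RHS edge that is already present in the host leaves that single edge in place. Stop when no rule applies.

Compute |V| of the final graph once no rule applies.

Answer: 5

Steps:
[0] host  ⇒  9 nodes, 6 edges  {0-p->5 0-p->7 2-q->0 4-p->0 6-p->0 8-p->0}
[1] R0 @ {0↦2, 1↦5, 2↦6, 3↦0}  ⇒  7 nodes, 3 edges  {0-p->7 4-p->0 8-p->0}
[2] R1 @ {0↦3, 1↦1, 2↦0, 3↦4}  ⇒  5 nodes, 2 edges  {0-p->7 8-p->0}
normal form: no rule applies after step 2
NF nodes: {0:C, 1:B, 2:A, 7:D, 8:D}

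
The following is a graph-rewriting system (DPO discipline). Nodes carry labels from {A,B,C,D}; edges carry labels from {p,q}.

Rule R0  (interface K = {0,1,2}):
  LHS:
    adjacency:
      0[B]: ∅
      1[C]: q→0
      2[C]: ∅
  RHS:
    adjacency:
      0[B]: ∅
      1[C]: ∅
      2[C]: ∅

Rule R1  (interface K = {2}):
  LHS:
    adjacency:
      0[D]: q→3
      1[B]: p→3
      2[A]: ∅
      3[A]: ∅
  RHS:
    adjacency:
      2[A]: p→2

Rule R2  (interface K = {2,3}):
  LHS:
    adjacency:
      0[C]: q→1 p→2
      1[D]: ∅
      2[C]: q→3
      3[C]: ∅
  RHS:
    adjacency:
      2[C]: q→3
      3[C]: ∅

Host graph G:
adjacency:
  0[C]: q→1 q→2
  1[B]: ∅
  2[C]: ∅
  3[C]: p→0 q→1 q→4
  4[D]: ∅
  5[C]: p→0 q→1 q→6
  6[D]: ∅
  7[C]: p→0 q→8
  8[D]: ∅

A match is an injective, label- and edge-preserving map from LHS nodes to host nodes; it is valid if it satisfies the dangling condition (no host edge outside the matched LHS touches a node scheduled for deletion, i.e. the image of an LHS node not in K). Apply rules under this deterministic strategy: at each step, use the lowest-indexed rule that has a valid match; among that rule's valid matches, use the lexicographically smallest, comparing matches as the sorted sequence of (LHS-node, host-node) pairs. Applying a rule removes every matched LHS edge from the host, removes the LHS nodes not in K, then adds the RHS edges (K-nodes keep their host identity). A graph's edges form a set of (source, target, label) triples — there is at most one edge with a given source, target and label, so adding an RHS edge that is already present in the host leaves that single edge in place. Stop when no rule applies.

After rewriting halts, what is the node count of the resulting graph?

Answer: 3

Steps:
initial: |V|=9 |E|=10  E = 0-q->1 0-q->2 3-p->0 3-q->1 3-q->4 5-p->0 5-q->1 5-q->6 7-p->0 7-q->8
step 1: apply R0 at {0↦1, 1↦0, 2↦2}  → |V|=9 |E|=9  E = 0-q->2 3-p->0 3-q->1 3-q->4 5-p->0 5-q->1 5-q->6 7-p->0 7-q->8
step 2: apply R0 at {0↦1, 1↦3, 2↦0}  → |V|=9 |E|=8  E = 0-q->2 3-p->0 3-q->4 5-p->0 5-q->1 5-q->6 7-p->0 7-q->8
step 3: apply R0 at {0↦1, 1↦5, 2↦0}  → |V|=9 |E|=7  E = 0-q->2 3-p->0 3-q->4 5-p->0 5-q->6 7-p->0 7-q->8
step 4: apply R2 at {0↦3, 1↦4, 2↦0, 3↦2}  → |V|=7 |E|=5  E = 0-q->2 5-p->0 5-q->6 7-p->0 7-q->8
step 5: apply R2 at {0↦5, 1↦6, 2↦0, 3↦2}  → |V|=5 |E|=3  E = 0-q->2 7-p->0 7-q->8
step 6: apply R2 at {0↦7, 1↦8, 2↦0, 3↦2}  → |V|=3 |E|=1  E = 0-q->2
normal form: no rule applies after step 6
NF nodes: {0:C, 1:B, 2:C}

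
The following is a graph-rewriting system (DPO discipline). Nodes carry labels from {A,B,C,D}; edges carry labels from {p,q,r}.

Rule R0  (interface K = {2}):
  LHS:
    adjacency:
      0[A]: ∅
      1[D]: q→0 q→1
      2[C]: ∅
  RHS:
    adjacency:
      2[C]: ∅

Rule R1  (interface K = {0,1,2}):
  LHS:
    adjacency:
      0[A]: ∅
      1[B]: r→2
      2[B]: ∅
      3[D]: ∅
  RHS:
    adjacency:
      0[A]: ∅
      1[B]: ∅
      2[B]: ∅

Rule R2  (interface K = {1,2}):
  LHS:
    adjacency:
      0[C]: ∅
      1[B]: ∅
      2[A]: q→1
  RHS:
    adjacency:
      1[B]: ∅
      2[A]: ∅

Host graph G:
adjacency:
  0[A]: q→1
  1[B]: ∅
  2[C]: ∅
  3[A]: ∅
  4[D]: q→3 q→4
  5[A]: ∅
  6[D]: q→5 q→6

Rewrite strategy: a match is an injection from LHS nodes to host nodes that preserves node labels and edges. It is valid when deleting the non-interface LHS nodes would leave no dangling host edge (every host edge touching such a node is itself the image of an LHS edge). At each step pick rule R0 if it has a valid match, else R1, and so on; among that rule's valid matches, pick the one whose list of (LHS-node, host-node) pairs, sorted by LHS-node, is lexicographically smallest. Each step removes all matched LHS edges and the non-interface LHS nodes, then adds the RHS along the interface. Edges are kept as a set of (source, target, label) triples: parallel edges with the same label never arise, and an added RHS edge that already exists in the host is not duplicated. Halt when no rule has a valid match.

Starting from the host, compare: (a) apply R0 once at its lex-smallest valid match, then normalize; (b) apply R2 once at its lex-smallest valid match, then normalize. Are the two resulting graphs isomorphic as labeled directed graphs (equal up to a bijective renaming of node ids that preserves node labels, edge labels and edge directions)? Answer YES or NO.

Answer: NO

Derivation:
branch R0-first: apply at {0↦3, 1↦4, 2↦2} → |E|=3, then 2 more step(s) → NF |V|=2 |E|=0 V={0:A, 1:B} E=∅
branch R2-first: apply at {0↦2, 1↦1, 2↦0} → |E|=4, then 0 more step(s) → NF |V|=6 |E|=4 V={0:A, 1:B, 3:A, 4:D, 5:A, 6:D} E=4-q->3 4-q->4 6-q->5 6-q->6
graphs not isomorphic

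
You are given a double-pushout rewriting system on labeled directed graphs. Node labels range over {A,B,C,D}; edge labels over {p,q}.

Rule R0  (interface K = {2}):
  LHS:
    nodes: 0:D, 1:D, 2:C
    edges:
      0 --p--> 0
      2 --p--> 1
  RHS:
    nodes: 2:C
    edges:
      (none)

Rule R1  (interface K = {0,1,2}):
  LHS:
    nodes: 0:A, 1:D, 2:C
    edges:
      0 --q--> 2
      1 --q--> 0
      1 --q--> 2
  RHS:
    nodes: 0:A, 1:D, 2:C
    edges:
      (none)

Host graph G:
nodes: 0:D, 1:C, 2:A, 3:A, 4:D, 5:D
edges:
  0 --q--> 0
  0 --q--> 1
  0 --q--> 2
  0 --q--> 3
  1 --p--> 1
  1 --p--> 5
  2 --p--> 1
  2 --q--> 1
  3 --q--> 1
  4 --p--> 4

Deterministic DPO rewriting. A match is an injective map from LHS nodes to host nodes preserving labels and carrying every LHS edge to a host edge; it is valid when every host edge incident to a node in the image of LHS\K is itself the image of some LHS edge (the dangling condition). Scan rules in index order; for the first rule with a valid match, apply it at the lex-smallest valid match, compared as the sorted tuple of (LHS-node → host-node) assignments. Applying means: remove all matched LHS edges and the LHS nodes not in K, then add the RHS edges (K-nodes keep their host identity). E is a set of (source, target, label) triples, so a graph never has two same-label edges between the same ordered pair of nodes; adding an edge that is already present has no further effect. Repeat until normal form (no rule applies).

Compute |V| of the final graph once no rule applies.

Answer: 4

Derivation:
[0] host  ⇒  6 nodes, 10 edges  {0-q->0 0-q->1 0-q->2 0-q->3 1-p->1 1-p->5 2-p->1 2-q->1 3-q->1 4-p->4}
[1] R0 @ {0↦4, 1↦5, 2↦1}  ⇒  4 nodes, 8 edges  {0-q->0 0-q->1 0-q->2 0-q->3 1-p->1 2-p->1 2-q->1 3-q->1}
[2] R1 @ {0↦2, 1↦0, 2↦1}  ⇒  4 nodes, 5 edges  {0-q->0 0-q->3 1-p->1 2-p->1 3-q->1}
normal form: no rule applies after step 2
NF nodes: {0:D, 1:C, 2:A, 3:A}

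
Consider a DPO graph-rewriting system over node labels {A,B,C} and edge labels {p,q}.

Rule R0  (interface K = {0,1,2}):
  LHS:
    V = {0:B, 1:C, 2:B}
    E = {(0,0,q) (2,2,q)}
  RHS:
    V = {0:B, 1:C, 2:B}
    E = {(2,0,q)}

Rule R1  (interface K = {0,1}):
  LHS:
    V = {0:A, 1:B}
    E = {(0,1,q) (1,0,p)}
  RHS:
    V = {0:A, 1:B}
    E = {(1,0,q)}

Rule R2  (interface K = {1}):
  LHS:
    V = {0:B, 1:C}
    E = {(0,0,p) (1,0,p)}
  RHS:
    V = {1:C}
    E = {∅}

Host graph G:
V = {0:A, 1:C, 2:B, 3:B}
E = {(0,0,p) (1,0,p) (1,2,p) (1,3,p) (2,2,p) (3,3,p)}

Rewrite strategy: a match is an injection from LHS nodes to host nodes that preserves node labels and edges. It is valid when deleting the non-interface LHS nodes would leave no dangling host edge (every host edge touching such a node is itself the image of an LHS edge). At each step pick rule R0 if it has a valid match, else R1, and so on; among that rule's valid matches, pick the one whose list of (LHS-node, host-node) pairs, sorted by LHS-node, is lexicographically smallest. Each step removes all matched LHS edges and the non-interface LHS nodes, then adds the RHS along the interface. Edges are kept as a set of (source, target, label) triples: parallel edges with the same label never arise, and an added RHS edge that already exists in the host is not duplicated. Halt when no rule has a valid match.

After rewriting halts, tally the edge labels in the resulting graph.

start.  V:4 E:6  edges: 0-p->0 1-p->0 1-p->2 1-p->3 2-p->2 3-p->3
1. fire R2 via {0↦2, 1↦1}  →  V:3 E:4  edges: 0-p->0 1-p->0 1-p->3 3-p->3
2. fire R2 via {0↦3, 1↦1}  →  V:2 E:2  edges: 0-p->0 1-p->0
final graph: no rule applies after step 2
NF edges: [(0, 0, 'p'), (1, 0, 'p')]

Answer: p:2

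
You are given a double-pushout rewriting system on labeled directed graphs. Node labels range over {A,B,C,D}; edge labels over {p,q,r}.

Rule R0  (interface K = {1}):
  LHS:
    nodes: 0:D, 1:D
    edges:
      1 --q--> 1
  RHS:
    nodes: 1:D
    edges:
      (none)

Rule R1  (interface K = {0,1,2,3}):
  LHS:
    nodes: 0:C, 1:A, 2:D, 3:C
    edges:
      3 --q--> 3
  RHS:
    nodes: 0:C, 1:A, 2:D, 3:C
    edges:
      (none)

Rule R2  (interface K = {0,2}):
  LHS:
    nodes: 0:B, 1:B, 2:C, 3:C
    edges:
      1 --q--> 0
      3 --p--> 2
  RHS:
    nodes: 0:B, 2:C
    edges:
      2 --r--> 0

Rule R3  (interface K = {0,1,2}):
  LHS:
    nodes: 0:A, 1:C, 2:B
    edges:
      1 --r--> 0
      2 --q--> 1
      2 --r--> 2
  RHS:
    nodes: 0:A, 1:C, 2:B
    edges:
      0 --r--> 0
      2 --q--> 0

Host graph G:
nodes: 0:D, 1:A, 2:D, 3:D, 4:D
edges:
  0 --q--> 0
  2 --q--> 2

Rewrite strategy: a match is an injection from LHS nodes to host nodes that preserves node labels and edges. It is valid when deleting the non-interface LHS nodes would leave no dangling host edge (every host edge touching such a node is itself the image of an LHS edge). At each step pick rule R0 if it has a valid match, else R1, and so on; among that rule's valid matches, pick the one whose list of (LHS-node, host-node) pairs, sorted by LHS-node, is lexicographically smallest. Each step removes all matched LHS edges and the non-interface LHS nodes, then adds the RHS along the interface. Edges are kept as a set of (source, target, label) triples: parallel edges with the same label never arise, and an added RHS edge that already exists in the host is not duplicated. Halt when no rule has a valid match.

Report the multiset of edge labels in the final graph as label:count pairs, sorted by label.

initial: |V|=5 |E|=2  E = 0-q->0 2-q->2
step 1: apply R0 at {0↦3, 1↦0}  → |V|=4 |E|=1  E = 2-q->2
step 2: apply R0 at {0↦0, 1↦2}  → |V|=3 |E|=0  E = ∅
normal form: no rule applies after step 2
NF edges: []

Answer: (no edges)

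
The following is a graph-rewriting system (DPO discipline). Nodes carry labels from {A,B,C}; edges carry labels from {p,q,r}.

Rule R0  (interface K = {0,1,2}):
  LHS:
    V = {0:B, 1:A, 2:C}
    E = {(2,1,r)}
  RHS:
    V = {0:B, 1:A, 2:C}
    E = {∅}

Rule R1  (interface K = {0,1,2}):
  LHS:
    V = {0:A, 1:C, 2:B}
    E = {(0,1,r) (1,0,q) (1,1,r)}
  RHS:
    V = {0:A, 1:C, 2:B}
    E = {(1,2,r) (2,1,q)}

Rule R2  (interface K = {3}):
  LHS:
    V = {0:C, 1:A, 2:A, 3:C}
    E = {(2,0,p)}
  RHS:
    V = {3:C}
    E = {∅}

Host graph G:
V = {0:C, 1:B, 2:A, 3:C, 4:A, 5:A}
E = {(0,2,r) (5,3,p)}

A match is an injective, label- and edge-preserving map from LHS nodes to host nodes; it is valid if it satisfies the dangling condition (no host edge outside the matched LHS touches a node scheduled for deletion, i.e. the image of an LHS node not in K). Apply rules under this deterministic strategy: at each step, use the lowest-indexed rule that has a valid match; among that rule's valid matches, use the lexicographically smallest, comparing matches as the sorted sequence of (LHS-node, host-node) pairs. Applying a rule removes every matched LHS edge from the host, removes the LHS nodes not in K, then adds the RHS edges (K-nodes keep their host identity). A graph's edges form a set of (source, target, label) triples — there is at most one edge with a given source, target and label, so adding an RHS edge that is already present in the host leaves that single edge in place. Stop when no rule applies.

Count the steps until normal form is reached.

[0] host  ⇒  6 nodes, 2 edges  {0-r->2 5-p->3}
[1] R0 @ {0↦1, 1↦2, 2↦0}  ⇒  6 nodes, 1 edges  {5-p->3}
[2] R2 @ {0↦3, 1↦2, 2↦5, 3↦0}  ⇒  3 nodes, 0 edges  {∅}
final graph: no rule applies after step 2

Answer: 2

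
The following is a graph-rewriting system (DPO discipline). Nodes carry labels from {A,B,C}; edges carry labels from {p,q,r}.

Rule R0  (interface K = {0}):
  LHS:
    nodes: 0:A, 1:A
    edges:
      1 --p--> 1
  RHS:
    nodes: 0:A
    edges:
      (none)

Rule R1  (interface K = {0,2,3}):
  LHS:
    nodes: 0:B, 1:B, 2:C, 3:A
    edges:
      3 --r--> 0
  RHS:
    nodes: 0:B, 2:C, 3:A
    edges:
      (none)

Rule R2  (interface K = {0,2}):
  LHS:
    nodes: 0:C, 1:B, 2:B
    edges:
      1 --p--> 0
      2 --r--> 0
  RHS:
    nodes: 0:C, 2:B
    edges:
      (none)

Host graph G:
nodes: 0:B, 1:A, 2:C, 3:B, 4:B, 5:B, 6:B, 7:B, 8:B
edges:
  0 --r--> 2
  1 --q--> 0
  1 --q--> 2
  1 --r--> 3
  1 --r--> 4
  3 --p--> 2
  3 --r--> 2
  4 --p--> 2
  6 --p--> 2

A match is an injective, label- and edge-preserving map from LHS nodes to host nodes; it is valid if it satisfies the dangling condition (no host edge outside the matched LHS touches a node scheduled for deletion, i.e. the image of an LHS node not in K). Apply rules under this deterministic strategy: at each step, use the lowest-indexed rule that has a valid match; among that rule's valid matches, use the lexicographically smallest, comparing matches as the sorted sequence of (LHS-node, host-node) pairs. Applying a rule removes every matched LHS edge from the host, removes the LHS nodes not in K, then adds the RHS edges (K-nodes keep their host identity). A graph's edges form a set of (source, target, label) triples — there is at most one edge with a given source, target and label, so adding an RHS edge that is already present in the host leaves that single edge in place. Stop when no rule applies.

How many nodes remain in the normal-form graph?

Answer: 5

Steps:
start.  V:9 E:9  edges: 0-r->2 1-q->0 1-q->2 1-r->3 1-r->4 3-p->2 3-r->2 4-p->2 6-p->2
1. fire R1 via {0↦3, 1↦5, 2↦2, 3↦1}  →  V:8 E:8  edges: 0-r->2 1-q->0 1-q->2 1-r->4 3-p->2 3-r->2 4-p->2 6-p->2
2. fire R1 via {0↦4, 1↦7, 2↦2, 3↦1}  →  V:7 E:7  edges: 0-r->2 1-q->0 1-q->2 3-p->2 3-r->2 4-p->2 6-p->2
3. fire R2 via {0↦2, 1↦4, 2↦0}  →  V:6 E:5  edges: 1-q->0 1-q->2 3-p->2 3-r->2 6-p->2
4. fire R2 via {0↦2, 1↦6, 2↦3}  →  V:5 E:3  edges: 1-q->0 1-q->2 3-p->2
normal form: no rule applies after step 4
NF nodes: {0:B, 1:A, 2:C, 3:B, 8:B}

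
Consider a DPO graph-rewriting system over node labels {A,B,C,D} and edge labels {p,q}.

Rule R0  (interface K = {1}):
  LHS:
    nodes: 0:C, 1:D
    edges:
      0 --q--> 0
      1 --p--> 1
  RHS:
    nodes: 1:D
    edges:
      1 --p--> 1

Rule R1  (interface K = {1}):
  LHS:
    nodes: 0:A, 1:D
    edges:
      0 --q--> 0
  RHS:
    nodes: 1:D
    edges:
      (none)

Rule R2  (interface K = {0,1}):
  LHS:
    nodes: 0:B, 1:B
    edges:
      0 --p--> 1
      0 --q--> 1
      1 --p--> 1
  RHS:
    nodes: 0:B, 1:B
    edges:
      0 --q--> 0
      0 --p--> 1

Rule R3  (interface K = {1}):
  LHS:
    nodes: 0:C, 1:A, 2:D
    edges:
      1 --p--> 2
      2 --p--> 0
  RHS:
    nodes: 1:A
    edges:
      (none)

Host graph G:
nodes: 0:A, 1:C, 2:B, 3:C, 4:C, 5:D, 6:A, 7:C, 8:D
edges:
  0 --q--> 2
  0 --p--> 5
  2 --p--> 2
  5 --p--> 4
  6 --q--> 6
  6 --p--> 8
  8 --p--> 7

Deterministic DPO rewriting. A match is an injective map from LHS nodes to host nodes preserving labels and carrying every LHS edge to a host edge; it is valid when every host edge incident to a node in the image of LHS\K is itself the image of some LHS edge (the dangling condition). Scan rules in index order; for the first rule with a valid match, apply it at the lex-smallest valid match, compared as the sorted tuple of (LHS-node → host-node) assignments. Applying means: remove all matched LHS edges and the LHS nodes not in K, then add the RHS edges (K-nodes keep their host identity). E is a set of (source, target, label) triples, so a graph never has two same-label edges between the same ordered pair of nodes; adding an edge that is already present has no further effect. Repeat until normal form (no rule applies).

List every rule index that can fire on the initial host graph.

Answer: [R3]

Derivation:
R0: no valid match — LHS pattern not found
R1: no valid match — 2 raw matches, all fail dangling condition
R2: no valid match — LHS pattern not found
R3: 2 valid matches — {0↦4, 1↦0, 2↦5}, {0↦7, 1↦6, 2↦8}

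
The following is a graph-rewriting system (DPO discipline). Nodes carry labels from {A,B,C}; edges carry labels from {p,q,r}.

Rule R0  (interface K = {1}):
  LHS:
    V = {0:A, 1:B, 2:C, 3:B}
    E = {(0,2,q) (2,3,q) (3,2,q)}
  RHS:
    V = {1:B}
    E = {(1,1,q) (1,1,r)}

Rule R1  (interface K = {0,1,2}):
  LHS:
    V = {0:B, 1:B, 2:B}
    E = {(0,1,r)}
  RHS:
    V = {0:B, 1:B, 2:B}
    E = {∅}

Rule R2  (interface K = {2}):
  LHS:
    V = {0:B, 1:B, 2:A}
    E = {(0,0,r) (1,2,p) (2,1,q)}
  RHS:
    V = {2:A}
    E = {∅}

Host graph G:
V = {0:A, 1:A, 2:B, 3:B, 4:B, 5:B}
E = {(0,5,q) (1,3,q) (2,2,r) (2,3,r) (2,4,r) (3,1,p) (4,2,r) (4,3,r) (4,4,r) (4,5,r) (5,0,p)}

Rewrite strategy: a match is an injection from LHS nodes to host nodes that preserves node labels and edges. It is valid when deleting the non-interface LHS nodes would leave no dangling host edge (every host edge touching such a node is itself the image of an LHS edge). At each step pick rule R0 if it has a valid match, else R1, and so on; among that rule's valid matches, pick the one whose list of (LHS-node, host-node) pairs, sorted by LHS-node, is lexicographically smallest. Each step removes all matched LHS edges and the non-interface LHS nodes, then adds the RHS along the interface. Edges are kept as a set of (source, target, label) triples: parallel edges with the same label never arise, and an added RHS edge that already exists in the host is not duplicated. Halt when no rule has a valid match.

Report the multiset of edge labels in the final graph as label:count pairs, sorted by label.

start.  V:6 E:11  edges: 0-q->5 1-q->3 2-r->2 2-r->3 2-r->4 3-p->1 4-r->2 4-r->3 4-r->4 4-r->5 5-p->0
1. fire R1 via {0↦2, 1↦3, 2↦4}  →  V:6 E:10  edges: 0-q->5 1-q->3 2-r->2 2-r->4 3-p->1 4-r->2 4-r->3 4-r->4 4-r->5 5-p->0
2. fire R1 via {0↦2, 1↦4, 2↦3}  →  V:6 E:9  edges: 0-q->5 1-q->3 2-r->2 3-p->1 4-r->2 4-r->3 4-r->4 4-r->5 5-p->0
3. fire R1 via {0↦4, 1↦2, 2↦3}  →  V:6 E:8  edges: 0-q->5 1-q->3 2-r->2 3-p->1 4-r->3 4-r->4 4-r->5 5-p->0
4. fire R1 via {0↦4, 1↦3, 2↦2}  →  V:6 E:7  edges: 0-q->5 1-q->3 2-r->2 3-p->1 4-r->4 4-r->5 5-p->0
5. fire R1 via {0↦4, 1↦5, 2↦2}  →  V:6 E:6  edges: 0-q->5 1-q->3 2-r->2 3-p->1 4-r->4 5-p->0
6. fire R2 via {0↦2, 1↦3, 2↦1}  →  V:4 E:3  edges: 0-q->5 4-r->4 5-p->0
7. fire R2 via {0↦4, 1↦5, 2↦0}  →  V:2 E:0  edges: ∅
final graph: no rule applies after step 7
NF edges: []

Answer: (no edges)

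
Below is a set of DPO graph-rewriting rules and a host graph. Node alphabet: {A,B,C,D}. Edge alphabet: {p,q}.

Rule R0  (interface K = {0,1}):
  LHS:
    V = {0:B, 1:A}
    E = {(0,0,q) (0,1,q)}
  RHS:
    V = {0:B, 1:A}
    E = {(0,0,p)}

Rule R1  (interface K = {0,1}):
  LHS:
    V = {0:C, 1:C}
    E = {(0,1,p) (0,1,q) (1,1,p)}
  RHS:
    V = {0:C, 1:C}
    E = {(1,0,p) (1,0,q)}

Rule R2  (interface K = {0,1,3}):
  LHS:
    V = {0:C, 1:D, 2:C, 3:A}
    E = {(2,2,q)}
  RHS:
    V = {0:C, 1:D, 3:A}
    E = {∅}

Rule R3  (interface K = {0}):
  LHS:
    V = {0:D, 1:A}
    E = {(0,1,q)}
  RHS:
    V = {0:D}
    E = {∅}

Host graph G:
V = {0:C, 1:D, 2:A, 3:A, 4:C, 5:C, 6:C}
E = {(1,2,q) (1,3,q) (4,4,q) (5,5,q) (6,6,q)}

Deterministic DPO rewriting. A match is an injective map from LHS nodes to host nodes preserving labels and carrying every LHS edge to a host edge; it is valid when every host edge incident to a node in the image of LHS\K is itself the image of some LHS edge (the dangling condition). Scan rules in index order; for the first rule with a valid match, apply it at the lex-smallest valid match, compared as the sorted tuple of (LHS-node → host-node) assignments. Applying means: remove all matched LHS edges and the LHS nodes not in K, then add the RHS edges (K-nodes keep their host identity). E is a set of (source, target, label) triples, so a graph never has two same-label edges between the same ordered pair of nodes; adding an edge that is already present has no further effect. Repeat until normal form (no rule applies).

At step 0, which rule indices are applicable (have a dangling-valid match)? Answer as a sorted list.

Answer: [R2,R3]

Rewrite trace:
R0: no valid match — LHS pattern not found
R1: no valid match — LHS pattern not found
R2: 18 valid matches — {0↦0, 1↦1, 2↦4, 3↦2}, {0↦0, 1↦1, 2↦4, 3↦3}, {0↦0, 1↦1, 2↦5, 3↦2} (+15 more)
R3: 2 valid matches — {0↦1, 1↦2}, {0↦1, 1↦3}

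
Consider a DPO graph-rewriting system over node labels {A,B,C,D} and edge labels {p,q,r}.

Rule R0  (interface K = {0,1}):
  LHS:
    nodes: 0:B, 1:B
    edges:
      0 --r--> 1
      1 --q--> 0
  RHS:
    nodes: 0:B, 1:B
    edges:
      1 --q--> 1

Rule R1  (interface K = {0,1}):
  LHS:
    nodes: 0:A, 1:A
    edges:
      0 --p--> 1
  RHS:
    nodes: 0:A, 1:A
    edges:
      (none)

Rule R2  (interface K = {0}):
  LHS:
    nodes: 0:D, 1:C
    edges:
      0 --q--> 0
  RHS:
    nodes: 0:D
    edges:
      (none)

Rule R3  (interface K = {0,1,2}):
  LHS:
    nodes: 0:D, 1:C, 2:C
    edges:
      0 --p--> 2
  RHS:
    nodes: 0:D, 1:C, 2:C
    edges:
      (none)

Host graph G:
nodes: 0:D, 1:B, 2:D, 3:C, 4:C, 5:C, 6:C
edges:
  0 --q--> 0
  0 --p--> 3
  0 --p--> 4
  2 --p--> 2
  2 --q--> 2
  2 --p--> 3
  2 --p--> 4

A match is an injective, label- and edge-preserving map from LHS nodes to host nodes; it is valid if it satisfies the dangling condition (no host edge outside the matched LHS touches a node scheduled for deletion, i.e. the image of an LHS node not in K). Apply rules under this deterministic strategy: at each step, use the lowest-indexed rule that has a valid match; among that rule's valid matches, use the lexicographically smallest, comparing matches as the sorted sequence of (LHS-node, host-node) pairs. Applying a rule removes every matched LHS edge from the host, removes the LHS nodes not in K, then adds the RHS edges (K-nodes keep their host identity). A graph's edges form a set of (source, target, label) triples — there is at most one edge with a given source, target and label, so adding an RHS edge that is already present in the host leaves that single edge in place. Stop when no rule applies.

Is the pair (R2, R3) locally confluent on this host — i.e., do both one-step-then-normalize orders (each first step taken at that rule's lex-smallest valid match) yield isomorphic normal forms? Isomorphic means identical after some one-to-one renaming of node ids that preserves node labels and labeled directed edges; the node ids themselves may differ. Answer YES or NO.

branch R2-first: apply at {0↦0, 1↦5} → |E|=6, then 5 more step(s) → NF |V|=5 |E|=1 V={0:D, 1:B, 2:D, 3:C, 4:C} E=2-p->2
branch R3-first: apply at {0↦0, 1↦3, 2↦4} → |E|=6, then 5 more step(s) → NF |V|=5 |E|=1 V={0:D, 1:B, 2:D, 3:C, 4:C} E=2-p->2
graphs isomorphic (equal up to label-preserving node renaming)

Answer: YES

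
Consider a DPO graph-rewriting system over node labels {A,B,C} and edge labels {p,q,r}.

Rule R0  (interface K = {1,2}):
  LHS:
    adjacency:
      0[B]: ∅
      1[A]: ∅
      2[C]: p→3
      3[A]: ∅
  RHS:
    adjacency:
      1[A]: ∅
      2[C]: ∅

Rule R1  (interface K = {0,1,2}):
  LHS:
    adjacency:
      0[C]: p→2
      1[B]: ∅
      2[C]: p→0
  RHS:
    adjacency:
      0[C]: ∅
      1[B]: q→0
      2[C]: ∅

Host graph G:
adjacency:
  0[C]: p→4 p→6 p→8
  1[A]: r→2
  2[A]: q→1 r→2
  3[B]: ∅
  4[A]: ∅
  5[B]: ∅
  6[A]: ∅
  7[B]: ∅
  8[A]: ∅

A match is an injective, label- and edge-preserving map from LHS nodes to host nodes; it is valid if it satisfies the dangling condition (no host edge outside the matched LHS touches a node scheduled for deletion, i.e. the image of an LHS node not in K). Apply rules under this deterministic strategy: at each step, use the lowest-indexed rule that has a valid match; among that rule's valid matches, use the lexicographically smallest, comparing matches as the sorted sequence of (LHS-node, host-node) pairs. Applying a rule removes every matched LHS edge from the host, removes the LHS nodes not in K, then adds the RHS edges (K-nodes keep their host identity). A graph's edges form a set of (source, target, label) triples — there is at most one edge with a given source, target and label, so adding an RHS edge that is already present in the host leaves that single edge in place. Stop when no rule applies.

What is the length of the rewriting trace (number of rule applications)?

[0] host  ⇒  9 nodes, 6 edges  {0-p->4 0-p->6 0-p->8 1-r->2 2-q->1 2-r->2}
[1] R0 @ {0↦3, 1↦1, 2↦0, 3↦4}  ⇒  7 nodes, 5 edges  {0-p->6 0-p->8 1-r->2 2-q->1 2-r->2}
[2] R0 @ {0↦5, 1↦1, 2↦0, 3↦6}  ⇒  5 nodes, 4 edges  {0-p->8 1-r->2 2-q->1 2-r->2}
[3] R0 @ {0↦7, 1↦1, 2↦0, 3↦8}  ⇒  3 nodes, 3 edges  {1-r->2 2-q->1 2-r->2}
final graph: no rule applies after step 3

Answer: 3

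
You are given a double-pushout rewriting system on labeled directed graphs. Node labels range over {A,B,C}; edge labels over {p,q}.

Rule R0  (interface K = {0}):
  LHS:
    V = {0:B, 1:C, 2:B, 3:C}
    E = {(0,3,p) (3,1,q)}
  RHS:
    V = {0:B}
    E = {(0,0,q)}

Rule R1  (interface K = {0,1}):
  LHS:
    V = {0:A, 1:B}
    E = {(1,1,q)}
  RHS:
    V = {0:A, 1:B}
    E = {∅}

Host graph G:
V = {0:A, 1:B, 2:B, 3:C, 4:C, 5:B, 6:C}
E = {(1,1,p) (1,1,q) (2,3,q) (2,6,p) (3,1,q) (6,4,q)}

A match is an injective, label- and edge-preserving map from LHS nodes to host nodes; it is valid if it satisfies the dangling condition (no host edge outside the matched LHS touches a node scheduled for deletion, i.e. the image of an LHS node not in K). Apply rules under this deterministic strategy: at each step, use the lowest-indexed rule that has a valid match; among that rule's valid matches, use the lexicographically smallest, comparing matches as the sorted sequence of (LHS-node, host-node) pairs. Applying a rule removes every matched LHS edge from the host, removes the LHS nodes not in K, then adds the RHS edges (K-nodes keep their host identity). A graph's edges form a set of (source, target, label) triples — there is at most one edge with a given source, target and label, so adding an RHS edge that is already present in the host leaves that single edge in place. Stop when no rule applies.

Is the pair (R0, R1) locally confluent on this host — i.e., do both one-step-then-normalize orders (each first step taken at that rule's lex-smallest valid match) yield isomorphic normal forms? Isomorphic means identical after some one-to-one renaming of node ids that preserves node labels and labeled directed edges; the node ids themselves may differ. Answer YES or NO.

branch R0-first: apply at {0↦2, 1↦4, 2↦5, 3↦6} → |E|=5, then 2 more step(s) → NF |V|=4 |E|=3 V={0:A, 1:B, 2:B, 3:C} E=1-p->1 2-q->3 3-q->1
branch R1-first: apply at {0↦0, 1↦1} → |E|=5, then 2 more step(s) → NF |V|=4 |E|=3 V={0:A, 1:B, 2:B, 3:C} E=1-p->1 2-q->3 3-q->1
graphs isomorphic (equal up to label-preserving node renaming)

Answer: YES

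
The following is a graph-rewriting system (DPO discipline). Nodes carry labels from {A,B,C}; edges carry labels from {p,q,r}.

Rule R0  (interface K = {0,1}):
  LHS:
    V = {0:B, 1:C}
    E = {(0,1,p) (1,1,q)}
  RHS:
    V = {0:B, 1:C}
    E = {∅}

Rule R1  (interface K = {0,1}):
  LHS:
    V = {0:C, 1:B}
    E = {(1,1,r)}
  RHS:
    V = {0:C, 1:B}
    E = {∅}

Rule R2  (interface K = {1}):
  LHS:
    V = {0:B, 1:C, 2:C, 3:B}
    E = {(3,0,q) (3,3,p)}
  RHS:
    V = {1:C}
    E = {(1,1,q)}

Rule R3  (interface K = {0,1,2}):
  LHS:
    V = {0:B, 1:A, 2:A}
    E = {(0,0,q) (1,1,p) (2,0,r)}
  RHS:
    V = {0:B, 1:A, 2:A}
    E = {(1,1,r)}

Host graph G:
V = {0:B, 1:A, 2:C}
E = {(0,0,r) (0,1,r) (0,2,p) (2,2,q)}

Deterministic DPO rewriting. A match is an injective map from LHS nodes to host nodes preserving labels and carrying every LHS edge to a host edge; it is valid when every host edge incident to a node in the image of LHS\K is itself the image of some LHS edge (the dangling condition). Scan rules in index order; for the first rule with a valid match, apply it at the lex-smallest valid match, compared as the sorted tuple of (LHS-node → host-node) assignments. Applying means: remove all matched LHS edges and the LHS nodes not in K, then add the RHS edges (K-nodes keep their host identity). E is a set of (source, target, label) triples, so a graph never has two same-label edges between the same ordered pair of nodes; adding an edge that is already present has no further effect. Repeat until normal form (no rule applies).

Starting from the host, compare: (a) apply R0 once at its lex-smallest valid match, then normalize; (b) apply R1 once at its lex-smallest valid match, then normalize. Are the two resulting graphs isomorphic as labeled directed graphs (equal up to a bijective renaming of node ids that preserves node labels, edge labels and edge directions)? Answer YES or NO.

branch R0-first: apply at {0↦0, 1↦2} → |E|=2, then 1 more step(s) → NF |V|=3 |E|=1 V={0:B, 1:A, 2:C} E=0-r->1
branch R1-first: apply at {0↦2, 1↦0} → |E|=3, then 1 more step(s) → NF |V|=3 |E|=1 V={0:B, 1:A, 2:C} E=0-r->1
graphs isomorphic (equal up to label-preserving node renaming)

Answer: YES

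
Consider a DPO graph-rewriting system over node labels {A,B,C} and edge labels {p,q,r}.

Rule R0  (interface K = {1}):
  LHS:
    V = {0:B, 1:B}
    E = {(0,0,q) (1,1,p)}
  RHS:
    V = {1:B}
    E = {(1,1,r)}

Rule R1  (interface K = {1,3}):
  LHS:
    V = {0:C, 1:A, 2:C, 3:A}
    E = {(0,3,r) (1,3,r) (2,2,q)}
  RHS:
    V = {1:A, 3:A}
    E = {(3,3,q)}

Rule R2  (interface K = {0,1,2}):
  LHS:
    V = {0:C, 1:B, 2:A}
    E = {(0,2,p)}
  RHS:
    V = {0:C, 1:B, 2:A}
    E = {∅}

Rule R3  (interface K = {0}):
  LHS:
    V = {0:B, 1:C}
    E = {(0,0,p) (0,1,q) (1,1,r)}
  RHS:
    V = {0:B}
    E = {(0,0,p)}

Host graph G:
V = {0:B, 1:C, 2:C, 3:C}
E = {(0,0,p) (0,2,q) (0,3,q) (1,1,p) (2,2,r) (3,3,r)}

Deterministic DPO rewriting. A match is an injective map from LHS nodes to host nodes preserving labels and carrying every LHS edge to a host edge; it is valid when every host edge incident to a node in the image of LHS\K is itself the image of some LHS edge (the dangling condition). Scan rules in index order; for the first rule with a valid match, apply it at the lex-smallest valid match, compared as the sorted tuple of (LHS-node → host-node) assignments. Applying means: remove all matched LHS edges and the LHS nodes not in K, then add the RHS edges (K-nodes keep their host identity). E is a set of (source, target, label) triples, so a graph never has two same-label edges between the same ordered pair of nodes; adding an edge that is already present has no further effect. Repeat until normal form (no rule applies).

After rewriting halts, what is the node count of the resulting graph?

Answer: 2

Rewrite trace:
[0] host  ⇒  4 nodes, 6 edges  {0-p->0 0-q->2 0-q->3 1-p->1 2-r->2 3-r->3}
[1] R3 @ {0↦0, 1↦2}  ⇒  3 nodes, 4 edges  {0-p->0 0-q->3 1-p->1 3-r->3}
[2] R3 @ {0↦0, 1↦3}  ⇒  2 nodes, 2 edges  {0-p->0 1-p->1}
normal form: no rule applies after step 2
NF nodes: {0:B, 1:C}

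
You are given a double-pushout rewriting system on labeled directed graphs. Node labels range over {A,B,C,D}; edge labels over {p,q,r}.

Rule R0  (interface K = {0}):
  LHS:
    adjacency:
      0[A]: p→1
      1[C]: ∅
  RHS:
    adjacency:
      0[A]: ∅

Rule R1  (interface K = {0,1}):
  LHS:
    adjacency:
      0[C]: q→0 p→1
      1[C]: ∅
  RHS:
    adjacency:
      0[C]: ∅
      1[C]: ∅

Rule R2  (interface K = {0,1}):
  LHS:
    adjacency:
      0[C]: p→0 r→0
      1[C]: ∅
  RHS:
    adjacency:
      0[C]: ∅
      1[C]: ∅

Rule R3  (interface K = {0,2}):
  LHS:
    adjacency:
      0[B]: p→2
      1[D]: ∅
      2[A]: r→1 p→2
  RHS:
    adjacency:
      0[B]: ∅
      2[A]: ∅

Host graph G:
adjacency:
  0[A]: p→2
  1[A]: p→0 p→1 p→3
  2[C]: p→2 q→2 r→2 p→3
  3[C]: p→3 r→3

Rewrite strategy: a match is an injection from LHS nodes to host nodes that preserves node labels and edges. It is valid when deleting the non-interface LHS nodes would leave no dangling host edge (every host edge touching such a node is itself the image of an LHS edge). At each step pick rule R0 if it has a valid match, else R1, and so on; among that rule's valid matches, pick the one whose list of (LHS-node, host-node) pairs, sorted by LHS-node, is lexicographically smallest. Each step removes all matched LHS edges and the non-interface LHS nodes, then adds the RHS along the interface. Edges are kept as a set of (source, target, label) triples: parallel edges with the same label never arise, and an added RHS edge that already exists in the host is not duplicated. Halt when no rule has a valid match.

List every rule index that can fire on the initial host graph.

R0: no valid match — 2 raw matches, all fail dangling condition
R1: 1 valid match — {0↦2, 1↦3}
R2: 2 valid matches — {0↦2, 1↦3}, {0↦3, 1↦2}
R3: no valid match — LHS pattern not found

Answer: [R1,R2]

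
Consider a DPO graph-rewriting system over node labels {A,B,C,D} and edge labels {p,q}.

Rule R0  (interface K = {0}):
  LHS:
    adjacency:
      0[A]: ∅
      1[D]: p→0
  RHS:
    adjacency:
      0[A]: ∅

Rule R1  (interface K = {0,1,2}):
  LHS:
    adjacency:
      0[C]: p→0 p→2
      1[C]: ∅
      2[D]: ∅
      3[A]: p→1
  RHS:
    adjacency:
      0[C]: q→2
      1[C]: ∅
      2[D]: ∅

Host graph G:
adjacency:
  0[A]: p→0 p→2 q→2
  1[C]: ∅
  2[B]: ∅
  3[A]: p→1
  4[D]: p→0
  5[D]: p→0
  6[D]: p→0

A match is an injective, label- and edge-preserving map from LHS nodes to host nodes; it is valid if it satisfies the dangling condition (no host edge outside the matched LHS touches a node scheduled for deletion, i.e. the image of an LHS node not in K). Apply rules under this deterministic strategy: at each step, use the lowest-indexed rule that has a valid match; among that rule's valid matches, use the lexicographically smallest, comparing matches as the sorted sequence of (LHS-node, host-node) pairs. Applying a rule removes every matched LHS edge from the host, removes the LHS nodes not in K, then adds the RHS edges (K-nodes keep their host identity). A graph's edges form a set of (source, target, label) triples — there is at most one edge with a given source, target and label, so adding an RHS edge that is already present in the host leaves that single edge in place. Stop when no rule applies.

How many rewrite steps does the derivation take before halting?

Answer: 3

Derivation:
initial: |V|=7 |E|=7  E = 0-p->0 0-p->2 0-q->2 3-p->1 4-p->0 5-p->0 6-p->0
step 1: apply R0 at {0↦0, 1↦4}  → |V|=6 |E|=6  E = 0-p->0 0-p->2 0-q->2 3-p->1 5-p->0 6-p->0
step 2: apply R0 at {0↦0, 1↦5}  → |V|=5 |E|=5  E = 0-p->0 0-p->2 0-q->2 3-p->1 6-p->0
step 3: apply R0 at {0↦0, 1↦6}  → |V|=4 |E|=4  E = 0-p->0 0-p->2 0-q->2 3-p->1
final graph: no rule applies after step 3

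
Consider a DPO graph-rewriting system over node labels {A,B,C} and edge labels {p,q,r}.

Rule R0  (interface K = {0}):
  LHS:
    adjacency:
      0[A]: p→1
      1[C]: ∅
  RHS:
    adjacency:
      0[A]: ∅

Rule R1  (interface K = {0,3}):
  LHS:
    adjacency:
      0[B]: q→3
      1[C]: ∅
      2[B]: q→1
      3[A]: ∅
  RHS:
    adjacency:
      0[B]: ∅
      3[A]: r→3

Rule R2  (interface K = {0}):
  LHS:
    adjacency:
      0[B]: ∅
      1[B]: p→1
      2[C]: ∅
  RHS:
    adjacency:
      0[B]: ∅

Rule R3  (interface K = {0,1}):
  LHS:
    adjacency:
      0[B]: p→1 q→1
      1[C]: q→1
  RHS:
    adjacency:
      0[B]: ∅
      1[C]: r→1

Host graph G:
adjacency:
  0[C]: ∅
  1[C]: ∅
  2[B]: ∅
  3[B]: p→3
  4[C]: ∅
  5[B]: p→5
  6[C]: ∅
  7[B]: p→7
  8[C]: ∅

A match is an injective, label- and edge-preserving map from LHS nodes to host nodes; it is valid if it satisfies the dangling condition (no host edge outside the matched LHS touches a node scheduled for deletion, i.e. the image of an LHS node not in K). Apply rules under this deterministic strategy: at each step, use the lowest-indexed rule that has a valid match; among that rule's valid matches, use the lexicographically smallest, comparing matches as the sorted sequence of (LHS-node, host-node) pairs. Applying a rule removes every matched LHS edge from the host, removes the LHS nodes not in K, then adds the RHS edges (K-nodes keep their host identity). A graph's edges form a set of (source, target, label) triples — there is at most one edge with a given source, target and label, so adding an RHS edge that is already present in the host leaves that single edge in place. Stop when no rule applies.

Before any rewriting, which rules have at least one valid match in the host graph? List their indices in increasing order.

Answer: [R2]

Steps:
R0: no valid match — LHS pattern not found
R1: no valid match — LHS pattern not found
R2: 45 valid matches — {0↦2, 1↦3, 2↦0}, {0↦2, 1↦3, 2↦1}, {0↦2, 1↦3, 2↦4} (+42 more)
R3: no valid match — LHS pattern not found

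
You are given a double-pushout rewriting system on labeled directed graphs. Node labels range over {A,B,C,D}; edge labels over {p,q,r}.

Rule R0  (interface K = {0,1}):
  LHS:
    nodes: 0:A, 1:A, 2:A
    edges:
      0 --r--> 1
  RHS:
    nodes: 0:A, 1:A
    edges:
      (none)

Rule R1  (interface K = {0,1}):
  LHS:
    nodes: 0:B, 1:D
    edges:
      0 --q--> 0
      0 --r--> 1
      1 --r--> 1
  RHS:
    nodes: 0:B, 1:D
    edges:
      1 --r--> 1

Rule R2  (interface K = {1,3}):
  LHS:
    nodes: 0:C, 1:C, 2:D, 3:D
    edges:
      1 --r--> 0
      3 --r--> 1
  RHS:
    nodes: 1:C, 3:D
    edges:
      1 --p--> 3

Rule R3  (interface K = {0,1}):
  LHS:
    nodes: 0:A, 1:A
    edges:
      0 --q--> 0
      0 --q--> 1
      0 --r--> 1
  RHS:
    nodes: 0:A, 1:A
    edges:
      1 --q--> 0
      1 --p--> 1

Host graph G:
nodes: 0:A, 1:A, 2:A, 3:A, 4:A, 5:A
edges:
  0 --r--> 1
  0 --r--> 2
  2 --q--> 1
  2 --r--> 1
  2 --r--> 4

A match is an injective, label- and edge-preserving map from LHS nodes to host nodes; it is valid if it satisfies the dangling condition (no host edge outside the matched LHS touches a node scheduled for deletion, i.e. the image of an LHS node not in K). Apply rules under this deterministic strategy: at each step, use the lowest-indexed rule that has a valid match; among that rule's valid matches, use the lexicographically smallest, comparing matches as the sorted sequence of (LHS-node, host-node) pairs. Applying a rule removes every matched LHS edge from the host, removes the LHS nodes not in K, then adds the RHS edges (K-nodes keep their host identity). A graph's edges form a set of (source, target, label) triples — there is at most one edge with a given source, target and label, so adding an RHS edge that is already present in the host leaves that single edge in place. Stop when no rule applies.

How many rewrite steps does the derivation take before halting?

[0] host  ⇒  6 nodes, 5 edges  {0-r->1 0-r->2 2-q->1 2-r->1 2-r->4}
[1] R0 @ {0↦0, 1↦1, 2↦3}  ⇒  5 nodes, 4 edges  {0-r->2 2-q->1 2-r->1 2-r->4}
[2] R0 @ {0↦0, 1↦2, 2↦5}  ⇒  4 nodes, 3 edges  {2-q->1 2-r->1 2-r->4}
[3] R0 @ {0↦2, 1↦1, 2↦0}  ⇒  3 nodes, 2 edges  {2-q->1 2-r->4}
final graph: no rule applies after step 3

Answer: 3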